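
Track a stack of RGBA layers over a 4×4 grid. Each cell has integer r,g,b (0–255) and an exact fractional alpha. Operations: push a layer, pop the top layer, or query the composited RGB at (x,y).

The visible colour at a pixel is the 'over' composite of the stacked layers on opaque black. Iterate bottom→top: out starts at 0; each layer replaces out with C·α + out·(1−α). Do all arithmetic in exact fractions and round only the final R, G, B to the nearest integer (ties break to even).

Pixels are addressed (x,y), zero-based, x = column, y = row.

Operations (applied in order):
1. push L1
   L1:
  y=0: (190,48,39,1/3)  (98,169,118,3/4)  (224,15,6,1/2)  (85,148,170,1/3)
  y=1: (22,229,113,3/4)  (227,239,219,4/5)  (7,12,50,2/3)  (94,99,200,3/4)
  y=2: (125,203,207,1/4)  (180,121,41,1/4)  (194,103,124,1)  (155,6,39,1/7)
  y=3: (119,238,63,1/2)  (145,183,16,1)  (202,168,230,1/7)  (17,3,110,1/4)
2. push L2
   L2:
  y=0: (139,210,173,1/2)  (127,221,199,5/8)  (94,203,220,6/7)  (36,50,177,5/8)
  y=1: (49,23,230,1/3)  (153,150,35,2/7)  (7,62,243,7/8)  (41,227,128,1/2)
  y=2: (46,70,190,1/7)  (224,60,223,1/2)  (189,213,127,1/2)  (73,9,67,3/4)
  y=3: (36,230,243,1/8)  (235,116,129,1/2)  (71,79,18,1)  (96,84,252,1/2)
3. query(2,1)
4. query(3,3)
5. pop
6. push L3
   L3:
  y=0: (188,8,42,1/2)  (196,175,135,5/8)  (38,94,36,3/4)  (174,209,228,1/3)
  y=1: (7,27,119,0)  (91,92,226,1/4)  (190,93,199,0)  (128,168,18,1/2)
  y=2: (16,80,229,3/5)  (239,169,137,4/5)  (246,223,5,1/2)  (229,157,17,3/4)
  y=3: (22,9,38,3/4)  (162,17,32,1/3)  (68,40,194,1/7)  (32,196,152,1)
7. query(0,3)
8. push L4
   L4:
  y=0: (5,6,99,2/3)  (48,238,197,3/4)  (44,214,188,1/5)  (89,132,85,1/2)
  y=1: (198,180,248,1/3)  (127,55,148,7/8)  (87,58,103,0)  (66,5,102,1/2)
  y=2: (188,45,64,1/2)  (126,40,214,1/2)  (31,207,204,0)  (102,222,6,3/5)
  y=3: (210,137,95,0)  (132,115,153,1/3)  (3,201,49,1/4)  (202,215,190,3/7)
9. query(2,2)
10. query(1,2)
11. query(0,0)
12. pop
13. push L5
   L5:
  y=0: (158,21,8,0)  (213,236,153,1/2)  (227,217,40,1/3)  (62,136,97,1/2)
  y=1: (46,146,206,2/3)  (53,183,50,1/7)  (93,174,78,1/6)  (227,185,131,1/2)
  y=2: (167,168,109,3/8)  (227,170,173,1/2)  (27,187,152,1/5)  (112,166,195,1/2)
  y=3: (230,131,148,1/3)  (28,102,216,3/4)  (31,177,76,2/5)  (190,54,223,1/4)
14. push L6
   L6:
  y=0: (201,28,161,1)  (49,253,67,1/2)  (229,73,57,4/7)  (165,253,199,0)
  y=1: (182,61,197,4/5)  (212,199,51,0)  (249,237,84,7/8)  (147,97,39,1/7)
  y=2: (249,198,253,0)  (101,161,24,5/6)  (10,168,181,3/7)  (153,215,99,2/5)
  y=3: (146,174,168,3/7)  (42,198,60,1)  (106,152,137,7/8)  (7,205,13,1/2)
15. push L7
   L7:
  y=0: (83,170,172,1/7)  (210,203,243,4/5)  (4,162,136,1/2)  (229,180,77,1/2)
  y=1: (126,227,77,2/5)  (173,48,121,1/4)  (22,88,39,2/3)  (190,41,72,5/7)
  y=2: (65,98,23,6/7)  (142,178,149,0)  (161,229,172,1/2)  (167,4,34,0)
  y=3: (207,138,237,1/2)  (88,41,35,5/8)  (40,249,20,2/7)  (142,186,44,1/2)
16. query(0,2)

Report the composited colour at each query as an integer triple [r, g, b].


query (2,1) [L1,L2] — begin 0,0,0
+L1 (α=2/3) → [14/3, 8, 100/3]
+L2 (α=7/8) → [161/24, 221/4, 5203/24]
→ [7, 55, 217]

(3,3) stack=L1,L2; from [0,0,0]:
+L1 (α=1/4) → [17/4, 3/4, 55/2]
+L2 (α=1/2) → [401/8, 339/8, 559/4]
rounded: [50, 42, 140]

(0,3) stack=L1,L3; from [0,0,0]:
after L1 α=1/2: [119/2, 119, 63/2]
after L3 α=3/4: [251/8, 73/2, 291/8]
rounded: [31, 36, 36]

(2,2) stack=L1,L3,L4; from [0,0,0]:
L1 α=1: [194, 103, 124]
L3 α=1/2: [220, 163, 129/2]
L4 α=0: [220, 163, 129/2]
rounded: [220, 163, 64]

at x=1,y=2 over L1,L3,L4:
after L1 α=1/4: [45, 121/4, 41/4]
after L3 α=4/5: [1001/5, 565/4, 2233/20]
after L4 α=1/2: [1631/10, 725/8, 6513/40]
rounded: [163, 91, 163]

(0,0) stack=L1,L3,L4; from [0,0,0]:
after L1 α=1/3: [190/3, 16, 13]
after L3 α=1/2: [377/3, 12, 55/2]
after L4 α=2/3: [407/9, 8, 451/6]
rounded: [45, 8, 75]

query (0,2) [L1,L3,L5,L6,L7] — begin 0,0,0
+L1 (α=1/4) → [125/4, 203/4, 207/4]
+L3 (α=3/5) → [221/10, 683/10, 1581/10]
+L5 (α=3/8) → [1223/16, 1691/16, 2235/16]
+L6 (α=0) → [1223/16, 1691/16, 2235/16]
+L7 (α=6/7) → [7463/112, 11099/112, 4443/112]
→ [67, 99, 40]


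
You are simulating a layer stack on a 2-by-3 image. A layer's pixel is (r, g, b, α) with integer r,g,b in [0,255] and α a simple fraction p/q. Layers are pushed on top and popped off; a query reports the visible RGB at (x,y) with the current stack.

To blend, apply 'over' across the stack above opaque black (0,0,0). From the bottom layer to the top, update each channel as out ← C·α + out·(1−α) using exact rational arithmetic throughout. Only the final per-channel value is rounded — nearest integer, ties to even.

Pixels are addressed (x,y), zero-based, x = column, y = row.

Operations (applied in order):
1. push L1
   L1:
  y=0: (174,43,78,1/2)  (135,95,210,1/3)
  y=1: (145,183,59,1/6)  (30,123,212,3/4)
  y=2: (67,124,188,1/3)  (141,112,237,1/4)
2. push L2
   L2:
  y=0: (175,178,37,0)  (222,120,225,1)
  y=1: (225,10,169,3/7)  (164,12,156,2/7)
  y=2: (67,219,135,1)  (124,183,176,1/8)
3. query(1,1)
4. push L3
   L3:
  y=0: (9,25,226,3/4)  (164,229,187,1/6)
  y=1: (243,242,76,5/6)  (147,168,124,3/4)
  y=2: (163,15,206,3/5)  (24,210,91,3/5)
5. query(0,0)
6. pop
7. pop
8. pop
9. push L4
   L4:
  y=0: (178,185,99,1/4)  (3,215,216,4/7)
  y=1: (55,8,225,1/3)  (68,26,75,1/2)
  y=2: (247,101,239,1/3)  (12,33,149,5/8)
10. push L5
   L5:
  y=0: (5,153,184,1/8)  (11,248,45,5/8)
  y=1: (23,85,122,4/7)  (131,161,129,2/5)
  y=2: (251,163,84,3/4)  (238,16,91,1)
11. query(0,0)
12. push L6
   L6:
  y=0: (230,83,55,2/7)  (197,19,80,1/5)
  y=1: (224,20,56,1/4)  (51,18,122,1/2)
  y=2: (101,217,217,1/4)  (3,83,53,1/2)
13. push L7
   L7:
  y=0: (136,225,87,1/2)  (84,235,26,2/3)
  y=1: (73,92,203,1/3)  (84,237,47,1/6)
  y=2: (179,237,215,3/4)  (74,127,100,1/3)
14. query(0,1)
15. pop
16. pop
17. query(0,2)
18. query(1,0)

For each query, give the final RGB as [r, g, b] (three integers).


at x=1,y=1 over L1,L2:
L1 α=3/4: [45/2, 369/4, 159]
L2 α=2/7: [881/14, 1941/28, 1107/7]
= [63, 69, 158]

(0,0) stack=L1,L2,L3; from [0,0,0]:
+L1 (α=1/2) → [87, 43/2, 39]
+L2 (α=0) → [87, 43/2, 39]
+L3 (α=3/4) → [57/2, 193/8, 717/4]
= [28, 24, 179]

query (0,0) [L4,L5] — begin 0,0,0
+L4 (α=1/4) → [89/2, 185/4, 99/4]
+L5 (α=1/8) → [633/16, 1907/32, 1429/32]
→ [40, 60, 45]

query (0,1) [L4,L5,L6,L7] — begin 0,0,0
+L4 (α=1/3) → [55/3, 8/3, 75]
+L5 (α=4/7) → [21, 348/7, 713/7]
+L6 (α=1/4) → [287/4, 296/7, 2531/28]
+L7 (α=1/3) → [433/6, 412/7, 1791/14]
rounded: [72, 59, 128]

(0,2) stack=L4,L5; from [0,0,0]:
after L4 α=1/3: [247/3, 101/3, 239/3]
after L5 α=3/4: [1253/6, 392/3, 995/12]
= [209, 131, 83]

query (1,0) [L4,L5] — begin 0,0,0
L4 α=4/7: [12/7, 860/7, 864/7]
L5 α=5/8: [421/56, 2815/14, 4167/56]
→ [8, 201, 74]


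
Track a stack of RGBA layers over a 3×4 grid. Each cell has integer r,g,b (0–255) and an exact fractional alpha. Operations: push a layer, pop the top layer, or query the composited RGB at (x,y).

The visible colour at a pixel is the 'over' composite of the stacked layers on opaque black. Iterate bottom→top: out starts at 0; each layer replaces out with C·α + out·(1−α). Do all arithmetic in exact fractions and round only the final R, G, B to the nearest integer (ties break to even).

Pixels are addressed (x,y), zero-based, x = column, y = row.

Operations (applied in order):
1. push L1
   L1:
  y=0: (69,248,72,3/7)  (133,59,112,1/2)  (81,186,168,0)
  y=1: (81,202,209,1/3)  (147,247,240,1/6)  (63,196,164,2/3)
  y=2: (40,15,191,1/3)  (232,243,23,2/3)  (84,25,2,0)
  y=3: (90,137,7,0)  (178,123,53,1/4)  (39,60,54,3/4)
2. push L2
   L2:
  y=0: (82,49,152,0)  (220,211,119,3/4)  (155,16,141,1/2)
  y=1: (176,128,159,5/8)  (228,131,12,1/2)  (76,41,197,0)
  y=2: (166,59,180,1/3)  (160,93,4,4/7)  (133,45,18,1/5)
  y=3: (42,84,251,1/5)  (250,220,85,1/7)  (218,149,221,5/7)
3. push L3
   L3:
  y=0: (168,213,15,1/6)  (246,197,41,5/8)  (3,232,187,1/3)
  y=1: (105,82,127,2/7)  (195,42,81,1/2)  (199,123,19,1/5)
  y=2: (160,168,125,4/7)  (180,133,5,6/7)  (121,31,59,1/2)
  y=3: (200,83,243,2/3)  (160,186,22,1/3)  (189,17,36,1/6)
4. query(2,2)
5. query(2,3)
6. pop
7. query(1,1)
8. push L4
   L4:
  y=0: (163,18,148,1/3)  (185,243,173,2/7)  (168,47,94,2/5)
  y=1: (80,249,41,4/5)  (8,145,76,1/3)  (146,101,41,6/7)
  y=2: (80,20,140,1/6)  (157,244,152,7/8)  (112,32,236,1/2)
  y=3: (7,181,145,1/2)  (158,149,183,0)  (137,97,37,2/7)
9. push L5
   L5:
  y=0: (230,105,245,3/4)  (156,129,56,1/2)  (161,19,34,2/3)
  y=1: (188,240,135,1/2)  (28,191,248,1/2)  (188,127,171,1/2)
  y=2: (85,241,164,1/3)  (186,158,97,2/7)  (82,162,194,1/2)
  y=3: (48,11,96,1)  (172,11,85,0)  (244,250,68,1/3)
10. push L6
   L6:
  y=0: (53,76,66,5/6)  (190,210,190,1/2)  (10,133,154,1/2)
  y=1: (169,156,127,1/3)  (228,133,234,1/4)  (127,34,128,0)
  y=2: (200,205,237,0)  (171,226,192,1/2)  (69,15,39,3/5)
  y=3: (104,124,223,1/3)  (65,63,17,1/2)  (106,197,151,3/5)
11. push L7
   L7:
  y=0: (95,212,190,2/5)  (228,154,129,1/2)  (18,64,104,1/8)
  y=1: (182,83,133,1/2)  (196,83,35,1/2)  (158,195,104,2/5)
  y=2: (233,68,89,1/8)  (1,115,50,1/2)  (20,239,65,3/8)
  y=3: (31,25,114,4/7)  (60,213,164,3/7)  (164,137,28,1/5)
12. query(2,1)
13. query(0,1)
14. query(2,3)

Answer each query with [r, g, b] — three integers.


(2,2) stack=L1,L2,L3; from [0,0,0]:
+L1 (α=0) → [0, 0, 0]
+L2 (α=1/5) → [133/5, 9, 18/5]
+L3 (α=1/2) → [369/5, 20, 313/10]
rounded: [74, 20, 31]

at x=2,y=3 over L1,L2,L3:
after L1 α=3/4: [117/4, 45, 81/2]
after L2 α=5/7: [2297/14, 835/7, 1186/7]
after L3 α=1/6: [14131/84, 2147/21, 3091/21]
= [168, 102, 147]

at x=1,y=1 over L1,L2:
after L1 α=1/6: [49/2, 247/6, 40]
after L2 α=1/2: [505/4, 1033/12, 26]
rounded: [126, 86, 26]

at x=2,y=1 over L1,L2,L4,L5,L6,L7:
after L1 α=2/3: [42, 392/3, 328/3]
after L2 α=0: [42, 392/3, 328/3]
after L4 α=6/7: [918/7, 2210/21, 1066/21]
after L5 α=1/2: [1117/7, 4877/42, 4657/42]
after L6 α=0: [1117/7, 4877/42, 4657/42]
after L7 α=2/5: [5563/35, 10337/70, 7569/70]
= [159, 148, 108]

at x=0,y=1 over L1,L2,L4,L5,L6,L7:
after L1 α=1/3: [27, 202/3, 209/3]
after L2 α=5/8: [961/8, 421/4, 251/2]
after L4 α=4/5: [3521/40, 881/4, 579/10]
after L5 α=1/2: [11041/80, 1841/8, 1929/20]
after L6 α=1/3: [17801/120, 2465/12, 3199/30]
after L7 α=1/2: [39641/240, 3461/24, 7189/60]
→ [165, 144, 120]

query (2,3) [L1,L2,L4,L5,L6,L7] — begin 0,0,0
after L1 α=3/4: [117/4, 45, 81/2]
after L2 α=5/7: [2297/14, 835/7, 1186/7]
after L4 α=2/7: [15321/98, 5533/49, 6448/49]
after L5 α=1/3: [27277/147, 7772/49, 16228/147]
after L6 α=3/5: [20260/147, 44503/245, 99047/735]
after L7 α=1/5: [105148/735, 211577/1225, 416768/3675]
→ [143, 173, 113]


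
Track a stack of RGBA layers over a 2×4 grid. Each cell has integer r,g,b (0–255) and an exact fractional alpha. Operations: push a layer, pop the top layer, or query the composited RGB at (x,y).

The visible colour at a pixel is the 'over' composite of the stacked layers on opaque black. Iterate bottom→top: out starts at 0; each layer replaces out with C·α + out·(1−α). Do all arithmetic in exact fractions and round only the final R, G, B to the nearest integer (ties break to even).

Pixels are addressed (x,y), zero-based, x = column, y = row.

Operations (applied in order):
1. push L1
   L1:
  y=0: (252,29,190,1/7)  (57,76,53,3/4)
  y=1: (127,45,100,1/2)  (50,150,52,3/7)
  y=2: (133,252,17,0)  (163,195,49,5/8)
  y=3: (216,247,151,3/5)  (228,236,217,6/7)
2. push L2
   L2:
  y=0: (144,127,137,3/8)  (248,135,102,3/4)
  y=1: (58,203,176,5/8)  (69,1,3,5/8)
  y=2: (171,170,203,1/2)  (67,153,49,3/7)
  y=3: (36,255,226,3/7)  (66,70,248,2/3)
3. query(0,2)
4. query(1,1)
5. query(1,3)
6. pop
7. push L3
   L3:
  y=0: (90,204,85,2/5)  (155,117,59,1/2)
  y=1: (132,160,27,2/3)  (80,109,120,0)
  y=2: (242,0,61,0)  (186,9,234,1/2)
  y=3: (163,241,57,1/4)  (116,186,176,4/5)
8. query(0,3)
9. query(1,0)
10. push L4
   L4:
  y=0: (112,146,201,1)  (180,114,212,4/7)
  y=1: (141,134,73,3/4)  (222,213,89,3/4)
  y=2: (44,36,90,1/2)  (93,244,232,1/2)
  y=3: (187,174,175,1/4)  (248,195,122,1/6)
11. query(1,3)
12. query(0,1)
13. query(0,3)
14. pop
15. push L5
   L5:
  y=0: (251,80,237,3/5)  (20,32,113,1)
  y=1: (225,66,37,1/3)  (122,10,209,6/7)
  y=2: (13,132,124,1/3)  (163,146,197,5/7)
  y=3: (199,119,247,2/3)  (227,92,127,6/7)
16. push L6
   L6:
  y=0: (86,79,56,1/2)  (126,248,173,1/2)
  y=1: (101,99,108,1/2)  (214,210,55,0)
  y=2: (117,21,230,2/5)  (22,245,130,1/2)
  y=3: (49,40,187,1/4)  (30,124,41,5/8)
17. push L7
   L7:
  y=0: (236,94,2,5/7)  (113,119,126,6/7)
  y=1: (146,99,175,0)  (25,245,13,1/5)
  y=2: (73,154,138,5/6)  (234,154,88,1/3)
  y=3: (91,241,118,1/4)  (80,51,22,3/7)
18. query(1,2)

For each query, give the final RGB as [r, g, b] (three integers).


(0,2) stack=L1,L2; from [0,0,0]:
after L1 α=0: [0, 0, 0]
after L2 α=1/2: [171/2, 85, 203/2]
→ [86, 85, 102]

query (1,1) [L1,L2] — begin 0,0,0
L1 α=3/7: [150/7, 450/7, 156/7]
L2 α=5/8: [2865/56, 1385/56, 573/56]
= [51, 25, 10]

at x=1,y=3 over L1,L2:
after L1 α=6/7: [1368/7, 1416/7, 186]
after L2 α=2/3: [764/7, 2396/21, 682/3]
= [109, 114, 227]

query (0,3) [L1,L3] — begin 0,0,0
+L1 (α=3/5) → [648/5, 741/5, 453/5]
+L3 (α=1/4) → [2759/20, 857/5, 411/5]
= [138, 171, 82]

at x=1,y=0 over L1,L3:
+L1 (α=3/4) → [171/4, 57, 159/4]
+L3 (α=1/2) → [791/8, 87, 395/8]
→ [99, 87, 49]

query (1,3) [L1,L3,L4] — begin 0,0,0
+L1 (α=6/7) → [1368/7, 1416/7, 186]
+L3 (α=4/5) → [4616/35, 6624/35, 178]
+L4 (α=1/6) → [3176/21, 2663/14, 506/3]
rounded: [151, 190, 169]

query (0,1) [L1,L3,L4] — begin 0,0,0
L1 α=1/2: [127/2, 45/2, 50]
L3 α=2/3: [655/6, 685/6, 104/3]
L4 α=3/4: [3193/24, 3097/24, 761/12]
= [133, 129, 63]

query (0,3) [L1,L3,L4] — begin 0,0,0
L1 α=3/5: [648/5, 741/5, 453/5]
L3 α=1/4: [2759/20, 857/5, 411/5]
L4 α=1/4: [12017/80, 3441/20, 527/5]
→ [150, 172, 105]

(1,2) stack=L1,L3,L5,L6,L7; from [0,0,0]:
L1 α=5/8: [815/8, 975/8, 245/8]
L3 α=1/2: [2303/16, 1047/16, 2117/16]
L5 α=5/7: [8823/56, 6887/56, 9997/56]
L6 α=1/2: [10055/112, 20607/112, 17277/112]
L7 α=1/3: [23159/168, 29231/168, 22205/168]
rounded: [138, 174, 132]


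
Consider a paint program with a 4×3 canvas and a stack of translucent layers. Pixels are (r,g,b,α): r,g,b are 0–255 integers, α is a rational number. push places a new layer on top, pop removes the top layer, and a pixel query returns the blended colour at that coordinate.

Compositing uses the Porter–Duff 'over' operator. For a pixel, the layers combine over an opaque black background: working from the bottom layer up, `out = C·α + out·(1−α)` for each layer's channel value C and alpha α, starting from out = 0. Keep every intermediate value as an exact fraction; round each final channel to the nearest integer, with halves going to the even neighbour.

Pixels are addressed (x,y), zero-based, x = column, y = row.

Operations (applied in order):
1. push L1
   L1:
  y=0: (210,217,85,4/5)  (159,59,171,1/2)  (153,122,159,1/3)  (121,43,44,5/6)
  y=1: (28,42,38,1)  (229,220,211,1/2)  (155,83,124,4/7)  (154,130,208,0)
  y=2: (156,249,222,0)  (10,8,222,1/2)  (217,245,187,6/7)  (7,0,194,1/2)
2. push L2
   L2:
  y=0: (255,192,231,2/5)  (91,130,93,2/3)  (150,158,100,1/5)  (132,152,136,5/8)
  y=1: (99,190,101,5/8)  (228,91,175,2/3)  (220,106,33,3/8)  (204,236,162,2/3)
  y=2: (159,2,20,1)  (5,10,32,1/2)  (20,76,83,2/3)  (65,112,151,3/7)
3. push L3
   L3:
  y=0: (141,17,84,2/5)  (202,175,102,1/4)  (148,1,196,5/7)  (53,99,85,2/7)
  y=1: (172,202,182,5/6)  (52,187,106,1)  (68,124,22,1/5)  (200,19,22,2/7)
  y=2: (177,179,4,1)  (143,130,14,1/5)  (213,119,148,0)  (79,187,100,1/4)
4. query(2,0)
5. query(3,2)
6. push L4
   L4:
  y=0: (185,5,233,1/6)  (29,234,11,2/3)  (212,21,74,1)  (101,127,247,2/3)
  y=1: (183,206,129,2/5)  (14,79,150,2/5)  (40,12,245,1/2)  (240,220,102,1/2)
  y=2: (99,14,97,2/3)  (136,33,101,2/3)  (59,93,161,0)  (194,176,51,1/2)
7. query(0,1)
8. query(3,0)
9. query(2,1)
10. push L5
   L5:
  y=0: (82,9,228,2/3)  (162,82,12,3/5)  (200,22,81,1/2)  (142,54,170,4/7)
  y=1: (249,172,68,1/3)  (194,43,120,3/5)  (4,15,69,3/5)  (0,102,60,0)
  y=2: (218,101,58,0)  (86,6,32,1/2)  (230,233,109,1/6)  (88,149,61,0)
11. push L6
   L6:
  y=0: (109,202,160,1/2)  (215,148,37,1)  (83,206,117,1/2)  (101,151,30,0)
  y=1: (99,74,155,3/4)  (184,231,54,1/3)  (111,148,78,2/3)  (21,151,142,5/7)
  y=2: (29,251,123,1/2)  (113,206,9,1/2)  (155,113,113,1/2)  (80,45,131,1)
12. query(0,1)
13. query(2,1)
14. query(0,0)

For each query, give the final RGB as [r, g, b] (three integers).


(2,0) stack=L1,L2,L3; from [0,0,0]:
+L1 (α=1/3) → [51, 122/3, 53]
+L2 (α=1/5) → [354/5, 962/15, 312/5]
+L3 (α=5/7) → [4408/35, 1999/105, 5524/35]
→ [126, 19, 158]

(3,2) stack=L1,L2,L3; from [0,0,0]:
+L1 (α=1/2) → [7/2, 0, 97]
+L2 (α=3/7) → [209/7, 48, 841/7]
+L3 (α=1/4) → [295/7, 331/4, 3223/28]
→ [42, 83, 115]

query (0,1) [L1,L2,L3,L4] — begin 0,0,0
+L1 (α=1) → [28, 42, 38]
+L2 (α=5/8) → [579/8, 269/2, 619/8]
+L3 (α=5/6) → [7459/48, 763/4, 2633/16]
+L4 (α=2/5) → [2663/16, 3937/20, 12027/80]
= [166, 197, 150]

query (3,0) [L1,L2,L3,L4] — begin 0,0,0
after L1 α=5/6: [605/6, 215/6, 110/3]
after L2 α=5/8: [1925/16, 1735/16, 395/4]
after L3 α=2/7: [11321/112, 11843/112, 2655/28]
after L4 α=2/3: [11315/112, 40291/336, 16487/84]
rounded: [101, 120, 196]

(2,1) stack=L1,L2,L3,L4; from [0,0,0]:
L1 α=4/7: [620/7, 332/7, 496/7]
L2 α=3/8: [965/7, 1943/28, 3173/56]
L3 α=1/5: [4336/35, 2811/35, 3481/70]
L4 α=1/2: [2868/35, 3231/70, 20631/140]
= [82, 46, 147]

at x=0,y=1 over L1,L2,L3,L4,L5,L6:
+L1 (α=1) → [28, 42, 38]
+L2 (α=5/8) → [579/8, 269/2, 619/8]
+L3 (α=5/6) → [7459/48, 763/4, 2633/16]
+L4 (α=2/5) → [2663/16, 3937/20, 12027/80]
+L5 (α=1/3) → [4655/24, 5657/30, 14747/120]
+L6 (α=3/4) → [11783/96, 12317/120, 70547/480]
→ [123, 103, 147]

at x=2,y=1 over L1,L2,L3,L4,L5,L6:
+L1 (α=4/7) → [620/7, 332/7, 496/7]
+L2 (α=3/8) → [965/7, 1943/28, 3173/56]
+L3 (α=1/5) → [4336/35, 2811/35, 3481/70]
+L4 (α=1/2) → [2868/35, 3231/70, 20631/140]
+L5 (α=3/5) → [6156/175, 4806/175, 35121/350]
+L6 (α=2/3) → [15002/175, 56606/525, 29907/350]
= [86, 108, 85]

at x=0,y=0 over L1,L2,L3,L4,L5,L6:
after L1 α=4/5: [168, 868/5, 68]
after L2 α=2/5: [1014/5, 4524/25, 666/5]
after L3 α=2/5: [4452/25, 14422/125, 2838/25]
after L4 α=1/6: [5377/30, 4849/50, 4003/30]
after L5 α=2/3: [10297/90, 5749/150, 17683/90]
after L6 α=1/2: [20107/180, 36049/300, 32083/180]
→ [112, 120, 178]


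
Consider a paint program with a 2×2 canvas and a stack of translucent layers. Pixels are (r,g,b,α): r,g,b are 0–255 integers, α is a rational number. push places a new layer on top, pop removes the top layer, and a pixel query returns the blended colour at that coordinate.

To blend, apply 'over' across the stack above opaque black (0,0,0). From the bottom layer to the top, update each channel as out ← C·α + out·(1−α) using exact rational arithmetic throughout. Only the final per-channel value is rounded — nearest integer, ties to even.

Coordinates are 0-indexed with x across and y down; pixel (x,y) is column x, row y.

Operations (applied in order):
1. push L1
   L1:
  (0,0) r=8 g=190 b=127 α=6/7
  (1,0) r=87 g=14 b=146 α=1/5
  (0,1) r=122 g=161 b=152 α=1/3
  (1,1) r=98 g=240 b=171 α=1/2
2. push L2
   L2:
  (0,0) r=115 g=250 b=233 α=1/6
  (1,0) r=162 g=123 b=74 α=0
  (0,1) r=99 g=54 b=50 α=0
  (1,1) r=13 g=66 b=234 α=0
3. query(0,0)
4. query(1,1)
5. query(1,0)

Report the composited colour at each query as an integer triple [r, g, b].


query (0,0) [L1,L2] — begin 0,0,0
+L1 (α=6/7) → [48/7, 1140/7, 762/7]
+L2 (α=1/6) → [1045/42, 3725/21, 5441/42]
rounded: [25, 177, 130]

at x=1,y=1 over L1,L2:
+L1 (α=1/2) → [49, 120, 171/2]
+L2 (α=0) → [49, 120, 171/2]
→ [49, 120, 86]

query (1,0) [L1,L2] — begin 0,0,0
after L1 α=1/5: [87/5, 14/5, 146/5]
after L2 α=0: [87/5, 14/5, 146/5]
rounded: [17, 3, 29]


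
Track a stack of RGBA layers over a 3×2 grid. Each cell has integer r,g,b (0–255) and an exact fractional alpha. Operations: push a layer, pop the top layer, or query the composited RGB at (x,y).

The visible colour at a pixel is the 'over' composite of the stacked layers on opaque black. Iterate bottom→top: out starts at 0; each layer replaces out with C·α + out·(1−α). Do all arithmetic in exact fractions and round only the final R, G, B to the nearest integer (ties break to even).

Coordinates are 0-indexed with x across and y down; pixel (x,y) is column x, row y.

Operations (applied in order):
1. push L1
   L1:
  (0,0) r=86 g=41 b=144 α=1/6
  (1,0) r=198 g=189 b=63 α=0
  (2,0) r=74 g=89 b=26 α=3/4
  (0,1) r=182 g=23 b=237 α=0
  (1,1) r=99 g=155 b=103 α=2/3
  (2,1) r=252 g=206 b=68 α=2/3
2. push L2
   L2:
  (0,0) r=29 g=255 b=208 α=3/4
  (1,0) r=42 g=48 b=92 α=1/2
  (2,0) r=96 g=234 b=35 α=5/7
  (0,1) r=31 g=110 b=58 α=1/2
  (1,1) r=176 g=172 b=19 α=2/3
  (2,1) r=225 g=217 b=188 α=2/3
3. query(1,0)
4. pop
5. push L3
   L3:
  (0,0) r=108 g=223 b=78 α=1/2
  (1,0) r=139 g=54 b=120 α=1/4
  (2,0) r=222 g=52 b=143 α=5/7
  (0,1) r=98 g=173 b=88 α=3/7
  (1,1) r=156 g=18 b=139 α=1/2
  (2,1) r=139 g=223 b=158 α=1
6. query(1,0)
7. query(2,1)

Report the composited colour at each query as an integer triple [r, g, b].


at x=1,y=0 over L1,L2:
+L1 (α=0) → [0, 0, 0]
+L2 (α=1/2) → [21, 24, 46]
= [21, 24, 46]

at x=1,y=0 over L1,L3:
after L1 α=0: [0, 0, 0]
after L3 α=1/4: [139/4, 27/2, 30]
= [35, 14, 30]

(2,1) stack=L1,L3; from [0,0,0]:
+L1 (α=2/3) → [168, 412/3, 136/3]
+L3 (α=1) → [139, 223, 158]
rounded: [139, 223, 158]


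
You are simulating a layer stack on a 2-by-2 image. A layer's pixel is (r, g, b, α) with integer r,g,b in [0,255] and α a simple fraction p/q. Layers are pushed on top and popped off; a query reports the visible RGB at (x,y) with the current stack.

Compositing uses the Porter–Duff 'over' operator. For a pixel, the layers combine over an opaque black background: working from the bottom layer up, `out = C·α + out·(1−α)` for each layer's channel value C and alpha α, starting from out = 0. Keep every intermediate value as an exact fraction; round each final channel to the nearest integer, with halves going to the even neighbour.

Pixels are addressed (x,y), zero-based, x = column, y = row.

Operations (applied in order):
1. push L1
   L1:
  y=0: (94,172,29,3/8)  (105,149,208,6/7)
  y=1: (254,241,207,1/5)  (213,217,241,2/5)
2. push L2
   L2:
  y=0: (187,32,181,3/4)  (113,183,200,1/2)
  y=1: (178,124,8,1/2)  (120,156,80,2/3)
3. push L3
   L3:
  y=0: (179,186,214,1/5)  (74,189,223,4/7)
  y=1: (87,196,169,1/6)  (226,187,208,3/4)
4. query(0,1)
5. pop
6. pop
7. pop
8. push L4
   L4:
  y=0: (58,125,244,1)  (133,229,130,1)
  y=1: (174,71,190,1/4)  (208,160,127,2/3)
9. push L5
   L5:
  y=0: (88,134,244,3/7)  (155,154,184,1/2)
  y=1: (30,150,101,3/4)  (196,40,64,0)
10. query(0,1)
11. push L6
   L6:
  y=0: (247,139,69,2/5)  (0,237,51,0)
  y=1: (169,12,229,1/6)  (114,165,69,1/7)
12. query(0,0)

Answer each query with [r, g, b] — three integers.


query (0,1) [L1,L2,L3] — begin 0,0,0
+L1 (α=1/5) → [254/5, 241/5, 207/5]
+L2 (α=1/2) → [572/5, 861/10, 247/10]
+L3 (α=1/6) → [659/6, 1253/12, 195/4]
= [110, 104, 49]

at x=0,y=1 over L4,L5:
+L4 (α=1/4) → [87/2, 71/4, 95/2]
+L5 (α=3/4) → [267/8, 1871/16, 701/8]
= [33, 117, 88]

at x=0,y=0 over L4,L5,L6:
L4 α=1: [58, 125, 244]
L5 α=3/7: [496/7, 902/7, 244]
L6 α=2/5: [4946/35, 4652/35, 174]
→ [141, 133, 174]


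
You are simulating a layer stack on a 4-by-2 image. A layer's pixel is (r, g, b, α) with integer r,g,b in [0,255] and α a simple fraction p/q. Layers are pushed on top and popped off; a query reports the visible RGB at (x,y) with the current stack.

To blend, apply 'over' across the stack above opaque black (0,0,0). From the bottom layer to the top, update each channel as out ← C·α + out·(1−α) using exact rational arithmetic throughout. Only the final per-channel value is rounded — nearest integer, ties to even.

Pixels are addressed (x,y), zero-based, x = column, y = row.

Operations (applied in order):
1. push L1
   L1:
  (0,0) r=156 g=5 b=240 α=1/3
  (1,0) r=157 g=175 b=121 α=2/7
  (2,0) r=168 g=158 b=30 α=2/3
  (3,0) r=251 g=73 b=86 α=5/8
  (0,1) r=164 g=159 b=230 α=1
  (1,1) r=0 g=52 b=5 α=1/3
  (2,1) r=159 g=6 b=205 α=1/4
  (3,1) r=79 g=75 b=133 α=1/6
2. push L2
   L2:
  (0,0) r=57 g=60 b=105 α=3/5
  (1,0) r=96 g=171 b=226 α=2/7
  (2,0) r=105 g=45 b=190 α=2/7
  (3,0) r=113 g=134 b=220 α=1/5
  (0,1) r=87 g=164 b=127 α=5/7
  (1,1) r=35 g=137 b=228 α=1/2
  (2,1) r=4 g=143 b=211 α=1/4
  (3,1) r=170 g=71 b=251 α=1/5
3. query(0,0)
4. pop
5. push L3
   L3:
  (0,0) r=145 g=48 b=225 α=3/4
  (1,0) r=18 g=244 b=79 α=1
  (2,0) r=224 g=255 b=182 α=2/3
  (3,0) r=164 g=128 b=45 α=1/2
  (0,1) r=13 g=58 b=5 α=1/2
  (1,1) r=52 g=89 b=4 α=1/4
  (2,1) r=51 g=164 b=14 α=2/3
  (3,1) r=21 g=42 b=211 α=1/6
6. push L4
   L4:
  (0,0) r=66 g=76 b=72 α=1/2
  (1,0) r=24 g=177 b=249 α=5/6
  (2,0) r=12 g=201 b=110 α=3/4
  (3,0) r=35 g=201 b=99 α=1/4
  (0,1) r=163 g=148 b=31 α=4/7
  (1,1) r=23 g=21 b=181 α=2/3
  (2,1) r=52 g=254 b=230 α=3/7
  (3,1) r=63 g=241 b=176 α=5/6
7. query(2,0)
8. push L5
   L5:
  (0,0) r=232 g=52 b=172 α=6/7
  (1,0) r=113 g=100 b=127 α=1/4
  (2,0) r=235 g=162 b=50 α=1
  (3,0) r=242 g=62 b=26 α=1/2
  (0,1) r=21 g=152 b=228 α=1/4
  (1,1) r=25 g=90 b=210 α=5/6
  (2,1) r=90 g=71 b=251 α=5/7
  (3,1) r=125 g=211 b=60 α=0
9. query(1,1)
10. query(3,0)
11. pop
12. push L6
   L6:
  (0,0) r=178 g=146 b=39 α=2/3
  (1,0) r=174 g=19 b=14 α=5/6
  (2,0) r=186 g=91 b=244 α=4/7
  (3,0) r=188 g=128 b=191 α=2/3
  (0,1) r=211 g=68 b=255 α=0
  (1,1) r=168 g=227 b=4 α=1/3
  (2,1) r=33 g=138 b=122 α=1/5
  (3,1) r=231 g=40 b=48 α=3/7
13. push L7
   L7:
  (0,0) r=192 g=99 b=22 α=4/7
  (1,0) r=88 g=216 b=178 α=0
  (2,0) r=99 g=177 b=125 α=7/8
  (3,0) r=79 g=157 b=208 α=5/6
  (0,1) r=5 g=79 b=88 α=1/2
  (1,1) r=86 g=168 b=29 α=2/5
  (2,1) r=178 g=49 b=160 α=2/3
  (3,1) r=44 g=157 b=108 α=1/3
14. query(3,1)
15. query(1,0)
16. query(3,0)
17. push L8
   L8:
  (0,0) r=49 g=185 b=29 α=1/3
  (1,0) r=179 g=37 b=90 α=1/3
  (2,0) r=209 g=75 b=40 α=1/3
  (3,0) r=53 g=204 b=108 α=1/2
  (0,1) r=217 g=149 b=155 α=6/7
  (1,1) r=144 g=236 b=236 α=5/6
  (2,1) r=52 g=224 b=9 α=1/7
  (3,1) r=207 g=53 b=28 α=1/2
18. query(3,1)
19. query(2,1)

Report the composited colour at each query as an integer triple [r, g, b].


(0,0) stack=L1,L2; from [0,0,0]:
L1 α=1/3: [52, 5/3, 80]
L2 α=3/5: [55, 110/3, 95]
= [55, 37, 95]

at x=2,y=0 over L1,L3,L4:
L1 α=2/3: [112, 316/3, 20]
L3 α=2/3: [560/3, 1846/9, 128]
L4 α=3/4: [167/3, 7273/36, 229/2]
→ [56, 202, 114]

(1,1) stack=L1,L3,L4,L5; from [0,0,0]:
after L1 α=1/3: [0, 52/3, 5/3]
after L3 α=1/4: [13, 141/4, 9/4]
after L4 α=2/3: [59/3, 103/4, 1457/12]
after L5 α=5/6: [217/9, 1903/24, 14057/72]
= [24, 79, 195]

query (3,0) [L1,L3,L4,L5] — begin 0,0,0
after L1 α=5/8: [1255/8, 365/8, 215/4]
after L3 α=1/2: [2567/16, 1389/16, 395/8]
after L4 α=1/4: [8261/64, 7383/64, 1977/32]
after L5 α=1/2: [23749/128, 11351/128, 2809/64]
rounded: [186, 89, 44]

at x=3,y=1 over L1,L3,L4,L6,L7:
+L1 (α=1/6) → [79/6, 25/2, 133/6]
+L3 (α=1/6) → [521/36, 209/12, 1931/36]
+L4 (α=5/6) → [11861/216, 14669/72, 33611/216]
+L6 (α=3/7) → [49283/378, 16829/126, 41387/378]
+L7 (α=1/3) → [57599/567, 26720/189, 61799/567]
rounded: [102, 141, 109]

query (1,0) [L1,L3,L4,L6,L7] — begin 0,0,0
L1 α=2/7: [314/7, 50, 242/7]
L3 α=1: [18, 244, 79]
L4 α=5/6: [23, 1129/6, 662/3]
L6 α=5/6: [893/6, 1699/36, 436/9]
L7 α=0: [893/6, 1699/36, 436/9]
→ [149, 47, 48]

(3,0) stack=L1,L3,L4,L6,L7; from [0,0,0]:
after L1 α=5/8: [1255/8, 365/8, 215/4]
after L3 α=1/2: [2567/16, 1389/16, 395/8]
after L4 α=1/4: [8261/64, 7383/64, 1977/32]
after L6 α=2/3: [10775/64, 23767/192, 14201/96]
after L7 α=5/6: [36055/384, 174487/1152, 114041/576]
= [94, 151, 198]

query (3,1) [L1,L3,L4,L6,L7,L8] — begin 0,0,0
after L1 α=1/6: [79/6, 25/2, 133/6]
after L3 α=1/6: [521/36, 209/12, 1931/36]
after L4 α=5/6: [11861/216, 14669/72, 33611/216]
after L6 α=3/7: [49283/378, 16829/126, 41387/378]
after L7 α=1/3: [57599/567, 26720/189, 61799/567]
after L8 α=1/2: [87484/567, 36737/378, 77675/1134]
= [154, 97, 68]

(2,1) stack=L1,L3,L4,L6,L7,L8; from [0,0,0]:
+L1 (α=1/4) → [159/4, 3/2, 205/4]
+L3 (α=2/3) → [189/4, 659/6, 317/12]
+L4 (α=3/7) → [345/7, 3604/21, 341/3]
+L6 (α=1/5) → [1611/35, 17314/105, 346/3]
+L7 (α=2/3) → [14071/105, 27604/315, 1306/9]
+L8 (α=1/7) → [29962/245, 78728/735, 377/3]
→ [122, 107, 126]


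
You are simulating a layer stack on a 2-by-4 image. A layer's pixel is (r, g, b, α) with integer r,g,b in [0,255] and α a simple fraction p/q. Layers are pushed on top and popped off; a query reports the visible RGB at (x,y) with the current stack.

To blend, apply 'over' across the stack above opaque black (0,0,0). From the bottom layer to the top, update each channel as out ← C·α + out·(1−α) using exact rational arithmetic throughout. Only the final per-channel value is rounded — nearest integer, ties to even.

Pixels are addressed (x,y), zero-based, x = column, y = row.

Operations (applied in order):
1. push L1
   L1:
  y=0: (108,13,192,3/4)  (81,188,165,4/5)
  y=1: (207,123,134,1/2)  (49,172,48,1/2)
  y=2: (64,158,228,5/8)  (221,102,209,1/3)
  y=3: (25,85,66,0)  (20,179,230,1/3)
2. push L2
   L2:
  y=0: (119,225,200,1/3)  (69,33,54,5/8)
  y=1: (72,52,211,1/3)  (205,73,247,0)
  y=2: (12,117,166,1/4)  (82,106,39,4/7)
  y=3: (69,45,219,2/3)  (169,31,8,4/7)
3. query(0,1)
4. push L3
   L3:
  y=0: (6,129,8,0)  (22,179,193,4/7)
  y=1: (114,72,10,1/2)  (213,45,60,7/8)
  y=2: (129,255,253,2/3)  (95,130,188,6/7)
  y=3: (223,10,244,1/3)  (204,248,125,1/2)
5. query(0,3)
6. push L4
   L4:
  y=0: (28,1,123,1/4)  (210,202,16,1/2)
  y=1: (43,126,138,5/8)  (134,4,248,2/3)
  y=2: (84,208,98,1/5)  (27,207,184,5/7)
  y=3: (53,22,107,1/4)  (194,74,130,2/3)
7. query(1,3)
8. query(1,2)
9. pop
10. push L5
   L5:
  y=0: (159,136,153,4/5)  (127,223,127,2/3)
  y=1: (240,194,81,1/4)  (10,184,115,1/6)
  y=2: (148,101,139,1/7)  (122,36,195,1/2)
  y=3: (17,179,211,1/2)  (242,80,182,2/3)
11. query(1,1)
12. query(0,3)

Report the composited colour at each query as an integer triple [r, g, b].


(0,1) stack=L1,L2; from [0,0,0]:
after L1 α=1/2: [207/2, 123/2, 67]
after L2 α=1/3: [93, 175/3, 115]
= [93, 58, 115]

(0,3) stack=L1,L2,L3; from [0,0,0]:
L1 α=0: [0, 0, 0]
L2 α=2/3: [46, 30, 146]
L3 α=1/3: [105, 70/3, 536/3]
rounded: [105, 23, 179]

(1,3) stack=L1,L2,L3,L4; from [0,0,0]:
+L1 (α=1/3) → [20/3, 179/3, 230/3]
+L2 (α=4/7) → [696/7, 303/7, 262/7]
+L3 (α=1/2) → [1062/7, 2039/14, 1137/14]
+L4 (α=2/3) → [3778/21, 4111/42, 4777/42]
= [180, 98, 114]

query (1,2) [L1,L2,L3,L4] — begin 0,0,0
L1 α=1/3: [221/3, 34, 209/3]
L2 α=4/7: [549/7, 526/7, 365/7]
L3 α=6/7: [4539/49, 5986/49, 8261/49]
L4 α=5/7: [15693/343, 62687/343, 61602/343]
= [46, 183, 180]

at x=1,y=1 over L1,L2,L3,L5:
after L1 α=1/2: [49/2, 86, 24]
after L2 α=0: [49/2, 86, 24]
after L3 α=7/8: [3031/16, 401/8, 111/2]
after L5 α=1/6: [5105/32, 1159/16, 785/12]
= [160, 72, 65]

query (0,3) [L1,L2,L3,L5] — begin 0,0,0
L1 α=0: [0, 0, 0]
L2 α=2/3: [46, 30, 146]
L3 α=1/3: [105, 70/3, 536/3]
L5 α=1/2: [61, 607/6, 1169/6]
→ [61, 101, 195]


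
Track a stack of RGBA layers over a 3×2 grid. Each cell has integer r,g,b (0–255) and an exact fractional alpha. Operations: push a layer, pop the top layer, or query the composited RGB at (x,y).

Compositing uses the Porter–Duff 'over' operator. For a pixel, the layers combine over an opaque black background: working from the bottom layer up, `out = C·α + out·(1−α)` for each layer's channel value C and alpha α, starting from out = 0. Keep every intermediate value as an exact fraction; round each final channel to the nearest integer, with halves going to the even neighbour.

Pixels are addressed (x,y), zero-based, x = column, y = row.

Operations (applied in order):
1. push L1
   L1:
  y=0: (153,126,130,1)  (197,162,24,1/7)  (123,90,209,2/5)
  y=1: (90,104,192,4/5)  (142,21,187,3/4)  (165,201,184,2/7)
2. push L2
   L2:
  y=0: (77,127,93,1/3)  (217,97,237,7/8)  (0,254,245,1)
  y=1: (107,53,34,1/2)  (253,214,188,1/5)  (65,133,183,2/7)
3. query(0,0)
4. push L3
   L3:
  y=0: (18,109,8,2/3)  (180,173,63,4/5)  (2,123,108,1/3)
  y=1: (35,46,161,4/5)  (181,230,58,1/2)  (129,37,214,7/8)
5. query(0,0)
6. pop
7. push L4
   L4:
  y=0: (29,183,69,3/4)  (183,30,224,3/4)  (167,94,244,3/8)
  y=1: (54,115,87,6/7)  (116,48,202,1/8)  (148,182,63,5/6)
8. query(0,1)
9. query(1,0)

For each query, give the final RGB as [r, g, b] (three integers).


query (0,0) [L1,L2] — begin 0,0,0
L1 α=1: [153, 126, 130]
L2 α=1/3: [383/3, 379/3, 353/3]
rounded: [128, 126, 118]

query (0,0) [L1,L2,L3] — begin 0,0,0
L1 α=1: [153, 126, 130]
L2 α=1/3: [383/3, 379/3, 353/3]
L3 α=2/3: [491/9, 1033/9, 401/9]
= [55, 115, 45]

at x=0,y=1 over L1,L2,L4:
after L1 α=4/5: [72, 416/5, 768/5]
after L2 α=1/2: [179/2, 681/10, 469/5]
after L4 α=6/7: [827/14, 1083/10, 3079/35]
rounded: [59, 108, 88]

query (1,0) [L1,L2,L4] — begin 0,0,0
L1 α=1/7: [197/7, 162/7, 24/7]
L2 α=7/8: [5415/28, 4915/56, 11637/56]
L4 α=3/4: [20787/112, 9955/224, 49269/224]
= [186, 44, 220]


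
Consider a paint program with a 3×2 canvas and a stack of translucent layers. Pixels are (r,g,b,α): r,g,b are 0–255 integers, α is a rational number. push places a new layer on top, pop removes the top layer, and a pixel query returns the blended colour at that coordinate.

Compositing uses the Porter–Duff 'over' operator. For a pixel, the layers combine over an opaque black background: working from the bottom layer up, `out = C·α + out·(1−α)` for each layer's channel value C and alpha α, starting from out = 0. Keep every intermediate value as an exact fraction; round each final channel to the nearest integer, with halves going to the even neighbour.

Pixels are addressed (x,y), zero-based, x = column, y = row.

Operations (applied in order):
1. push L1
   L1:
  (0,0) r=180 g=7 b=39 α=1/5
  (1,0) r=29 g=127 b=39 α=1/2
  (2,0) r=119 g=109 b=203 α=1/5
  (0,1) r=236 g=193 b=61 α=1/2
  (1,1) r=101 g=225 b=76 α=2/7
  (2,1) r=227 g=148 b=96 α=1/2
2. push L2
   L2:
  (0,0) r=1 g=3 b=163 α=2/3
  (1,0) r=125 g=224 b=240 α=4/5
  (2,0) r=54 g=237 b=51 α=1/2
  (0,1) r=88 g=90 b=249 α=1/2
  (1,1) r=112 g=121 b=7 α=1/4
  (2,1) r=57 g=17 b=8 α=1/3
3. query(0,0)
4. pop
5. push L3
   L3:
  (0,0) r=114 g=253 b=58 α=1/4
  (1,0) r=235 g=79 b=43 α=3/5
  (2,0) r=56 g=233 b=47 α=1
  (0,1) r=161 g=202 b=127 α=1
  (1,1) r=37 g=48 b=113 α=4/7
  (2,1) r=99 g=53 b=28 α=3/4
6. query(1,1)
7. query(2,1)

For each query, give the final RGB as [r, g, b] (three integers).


(0,0) stack=L1,L2; from [0,0,0]:
+L1 (α=1/5) → [36, 7/5, 39/5]
+L2 (α=2/3) → [38/3, 37/15, 1669/15]
= [13, 2, 111]

query (1,1) [L1,L3] — begin 0,0,0
after L1 α=2/7: [202/7, 450/7, 152/7]
after L3 α=4/7: [1642/49, 2694/49, 3620/49]
→ [34, 55, 74]

(2,1) stack=L1,L3; from [0,0,0]:
+L1 (α=1/2) → [227/2, 74, 48]
+L3 (α=3/4) → [821/8, 233/4, 33]
rounded: [103, 58, 33]


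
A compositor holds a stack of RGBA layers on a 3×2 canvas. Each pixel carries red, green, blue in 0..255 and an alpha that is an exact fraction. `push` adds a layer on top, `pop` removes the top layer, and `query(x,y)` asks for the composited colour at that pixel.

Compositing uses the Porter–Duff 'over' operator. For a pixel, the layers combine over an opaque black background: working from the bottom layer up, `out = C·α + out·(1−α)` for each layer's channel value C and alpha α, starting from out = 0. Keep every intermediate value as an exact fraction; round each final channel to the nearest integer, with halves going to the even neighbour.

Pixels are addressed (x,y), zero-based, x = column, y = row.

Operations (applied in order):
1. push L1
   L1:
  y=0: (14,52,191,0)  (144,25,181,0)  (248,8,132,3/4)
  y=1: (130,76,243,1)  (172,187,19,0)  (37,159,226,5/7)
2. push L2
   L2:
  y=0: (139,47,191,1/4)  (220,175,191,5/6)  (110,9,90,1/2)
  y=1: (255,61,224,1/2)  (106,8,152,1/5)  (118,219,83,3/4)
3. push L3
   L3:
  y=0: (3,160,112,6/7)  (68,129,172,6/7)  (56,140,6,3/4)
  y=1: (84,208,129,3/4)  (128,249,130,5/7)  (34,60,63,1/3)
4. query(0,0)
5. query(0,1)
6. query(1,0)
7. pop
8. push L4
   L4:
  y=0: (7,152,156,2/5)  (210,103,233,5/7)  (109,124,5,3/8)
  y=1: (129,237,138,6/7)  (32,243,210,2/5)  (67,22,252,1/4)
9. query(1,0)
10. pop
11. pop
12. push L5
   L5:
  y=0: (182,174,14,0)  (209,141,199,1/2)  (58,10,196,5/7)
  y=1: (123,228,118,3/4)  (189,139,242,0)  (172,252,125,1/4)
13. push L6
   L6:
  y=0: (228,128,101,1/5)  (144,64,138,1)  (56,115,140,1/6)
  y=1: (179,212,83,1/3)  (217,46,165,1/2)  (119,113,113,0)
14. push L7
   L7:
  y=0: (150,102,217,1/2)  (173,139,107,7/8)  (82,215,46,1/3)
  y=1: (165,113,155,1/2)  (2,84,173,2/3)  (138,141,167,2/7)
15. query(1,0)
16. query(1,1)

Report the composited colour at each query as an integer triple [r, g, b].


query (0,0) [L1,L2,L3] — begin 0,0,0
L1 α=0: [0, 0, 0]
L2 α=1/4: [139/4, 47/4, 191/4]
L3 α=6/7: [211/28, 3887/28, 2879/28]
→ [8, 139, 103]

query (0,1) [L1,L2,L3] — begin 0,0,0
L1 α=1: [130, 76, 243]
L2 α=1/2: [385/2, 137/2, 467/2]
L3 α=3/4: [889/8, 1385/8, 1241/8]
= [111, 173, 155]

(1,0) stack=L1,L2,L3; from [0,0,0]:
L1 α=0: [0, 0, 0]
L2 α=5/6: [550/3, 875/6, 955/6]
L3 α=6/7: [1774/21, 5519/42, 1021/6]
→ [84, 131, 170]

query (1,0) [L1,L2,L4] — begin 0,0,0
L1 α=0: [0, 0, 0]
L2 α=5/6: [550/3, 875/6, 955/6]
L4 α=5/7: [4250/21, 2420/21, 4450/21]
= [202, 115, 212]

at x=1,y=0 over L1,L5,L6,L7:
L1 α=0: [0, 0, 0]
L5 α=1/2: [209/2, 141/2, 199/2]
L6 α=1: [144, 64, 138]
L7 α=7/8: [1355/8, 1037/8, 887/8]
→ [169, 130, 111]

(1,1) stack=L1,L5,L6,L7; from [0,0,0]:
after L1 α=0: [0, 0, 0]
after L5 α=0: [0, 0, 0]
after L6 α=1/2: [217/2, 23, 165/2]
after L7 α=2/3: [75/2, 191/3, 857/6]
= [38, 64, 143]


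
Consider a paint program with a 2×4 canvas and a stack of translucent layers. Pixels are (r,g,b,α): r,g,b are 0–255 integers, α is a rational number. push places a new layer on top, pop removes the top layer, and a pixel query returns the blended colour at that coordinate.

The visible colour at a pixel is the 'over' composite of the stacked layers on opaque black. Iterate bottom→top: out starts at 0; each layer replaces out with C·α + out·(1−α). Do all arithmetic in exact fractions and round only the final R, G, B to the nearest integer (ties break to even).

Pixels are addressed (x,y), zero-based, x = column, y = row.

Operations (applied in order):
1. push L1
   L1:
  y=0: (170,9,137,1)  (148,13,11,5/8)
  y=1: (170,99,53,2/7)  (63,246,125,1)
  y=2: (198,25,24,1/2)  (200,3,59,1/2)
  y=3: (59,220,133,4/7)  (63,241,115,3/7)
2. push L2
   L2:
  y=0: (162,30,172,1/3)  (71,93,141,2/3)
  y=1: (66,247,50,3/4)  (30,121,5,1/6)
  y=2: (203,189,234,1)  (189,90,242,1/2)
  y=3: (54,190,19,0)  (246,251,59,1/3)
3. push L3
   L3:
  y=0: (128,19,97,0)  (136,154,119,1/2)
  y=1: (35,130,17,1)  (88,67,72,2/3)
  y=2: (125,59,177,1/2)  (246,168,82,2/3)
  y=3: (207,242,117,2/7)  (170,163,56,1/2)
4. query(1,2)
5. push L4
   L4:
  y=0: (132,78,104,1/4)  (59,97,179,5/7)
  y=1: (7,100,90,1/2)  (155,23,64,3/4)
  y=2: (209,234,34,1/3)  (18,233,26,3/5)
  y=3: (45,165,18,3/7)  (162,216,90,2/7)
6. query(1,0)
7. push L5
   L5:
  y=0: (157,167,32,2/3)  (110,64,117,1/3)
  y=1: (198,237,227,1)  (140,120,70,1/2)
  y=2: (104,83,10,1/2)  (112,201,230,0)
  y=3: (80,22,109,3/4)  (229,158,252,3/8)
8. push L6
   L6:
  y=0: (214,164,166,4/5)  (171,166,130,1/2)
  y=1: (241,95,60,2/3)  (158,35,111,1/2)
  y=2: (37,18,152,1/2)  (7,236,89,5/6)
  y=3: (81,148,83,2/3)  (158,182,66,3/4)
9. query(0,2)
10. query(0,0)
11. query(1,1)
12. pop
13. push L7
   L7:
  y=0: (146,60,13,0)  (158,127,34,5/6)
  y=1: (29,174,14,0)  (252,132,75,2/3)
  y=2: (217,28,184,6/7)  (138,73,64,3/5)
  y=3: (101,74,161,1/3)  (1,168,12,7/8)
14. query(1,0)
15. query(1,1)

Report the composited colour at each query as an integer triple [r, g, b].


query (1,2) [L1,L2,L3] — begin 0,0,0
L1 α=1/2: [100, 3/2, 59/2]
L2 α=1/2: [289/2, 183/4, 543/4]
L3 α=2/3: [1273/6, 509/4, 1199/12]
→ [212, 127, 100]

at x=1,y=0 over L1,L2,L3,L4:
after L1 α=5/8: [185/2, 65/8, 55/8]
after L2 α=2/3: [469/6, 1553/24, 2311/24]
after L3 α=1/2: [1285/12, 5249/48, 5167/48]
after L4 α=5/7: [3055/42, 16889/168, 26647/168]
= [73, 101, 159]

at x=0,y=2 over L1,L2,L3,L4,L5,L6:
after L1 α=1/2: [99, 25/2, 12]
after L2 α=1: [203, 189, 234]
after L3 α=1/2: [164, 124, 411/2]
after L4 α=1/3: [179, 482/3, 445/3]
after L5 α=1/2: [283/2, 731/6, 475/6]
after L6 α=1/2: [357/4, 839/12, 1387/12]
= [89, 70, 116]

at x=0,y=0 over L1,L2,L3,L4,L5,L6:
after L1 α=1: [170, 9, 137]
after L2 α=1/3: [502/3, 16, 446/3]
after L3 α=0: [502/3, 16, 446/3]
after L4 α=1/4: [317/2, 63/2, 275/2]
after L5 α=2/3: [315/2, 731/6, 403/6]
after L6 α=4/5: [2027/10, 4667/30, 4387/30]
= [203, 156, 146]

at x=1,y=1 over L1,L2,L3,L4,L5,L6:
after L1 α=1: [63, 246, 125]
after L2 α=1/6: [115/2, 1351/6, 105]
after L3 α=2/3: [467/6, 2155/18, 83]
after L4 α=3/4: [3257/24, 3397/72, 275/4]
after L5 α=1/2: [6617/48, 12037/144, 555/8]
after L6 α=1/2: [14201/96, 17077/288, 1443/16]
→ [148, 59, 90]

at x=1,y=0 over L1,L2,L3,L4,L5,L7:
+L1 (α=5/8) → [185/2, 65/8, 55/8]
+L2 (α=2/3) → [469/6, 1553/24, 2311/24]
+L3 (α=1/2) → [1285/12, 5249/48, 5167/48]
+L4 (α=5/7) → [3055/42, 16889/168, 26647/168]
+L5 (α=1/3) → [5365/63, 22265/252, 36475/252]
+L7 (α=5/6) → [55135/378, 182285/1512, 79315/1512]
→ [146, 121, 52]

query (1,1) [L1,L2,L3,L4,L5,L7] — begin 0,0,0
after L1 α=1: [63, 246, 125]
after L2 α=1/6: [115/2, 1351/6, 105]
after L3 α=2/3: [467/6, 2155/18, 83]
after L4 α=3/4: [3257/24, 3397/72, 275/4]
after L5 α=1/2: [6617/48, 12037/144, 555/8]
after L7 α=2/3: [30809/144, 50053/432, 585/8]
rounded: [214, 116, 73]
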